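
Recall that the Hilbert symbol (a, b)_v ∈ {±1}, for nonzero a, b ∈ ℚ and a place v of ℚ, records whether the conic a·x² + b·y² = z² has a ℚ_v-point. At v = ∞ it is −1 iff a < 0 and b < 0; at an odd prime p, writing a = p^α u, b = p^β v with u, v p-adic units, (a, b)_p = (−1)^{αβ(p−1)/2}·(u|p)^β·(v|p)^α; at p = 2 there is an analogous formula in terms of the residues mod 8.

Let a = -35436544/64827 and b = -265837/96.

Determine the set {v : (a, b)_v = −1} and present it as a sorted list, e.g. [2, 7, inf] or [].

(a, b) ≡ (-858, -78) mod (ℚ^×)²; places V = {2, 3, 7, 11, 13, ∞}.
(a,b)_13: α=1, u≡12; β=3, v≡7 (mod 13); (12|13)=+1, (7|13)=-1; sign (−1)^0·+1^3·-1^1 = -1.
(a,b)_7: α=-4, u≡3; β=0, v≡6 (mod 7); (3|7)=-1, (6|7)=-1; sign (−1)^0·-1^0·-1^-4 = +1.
(a,b)_∞: sgn(-858)=−, sgn(-78)=−, so -1.
(a,b)_11: α=3, u≡10; β=2, v≡10 (mod 11); (10|11)=-1, (10|11)=-1; sign (−1)^0·-1^2·-1^3 = -1.
(a,b)_2: α=11, β=-5; u≡3, v≡1 (mod 8); ε(u)ε(v)=1·0, αω(v)=11·0, βω(u)=-5·1; sum ≡ 1  ⇒  -1.
(a,b)_3: α=-3, u≡2; β=-1, v≡1 (mod 3); (2|3)=-1, (1|3)=+1; sign (−1)^1·-1^-1·+1^-3 = +1.
|Ram(-858, -78)| = 4, even; anisotropic at {2, 11, 13, ∞}.

[2, 11, 13, inf]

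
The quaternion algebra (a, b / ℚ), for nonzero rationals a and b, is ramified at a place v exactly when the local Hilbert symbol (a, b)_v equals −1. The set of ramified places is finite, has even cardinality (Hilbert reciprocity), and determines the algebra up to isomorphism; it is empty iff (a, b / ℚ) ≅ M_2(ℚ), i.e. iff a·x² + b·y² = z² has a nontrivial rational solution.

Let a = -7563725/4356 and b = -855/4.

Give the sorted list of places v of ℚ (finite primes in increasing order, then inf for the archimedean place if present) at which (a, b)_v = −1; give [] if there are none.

[17, inf]

(a, b) ≡ (-221, -95) mod (ℚ^×)²; places V = {2, 3, 5, 11, 13, 17, 19, 37, ∞}.
(a,b)_17: α=1, u≡4; β=0, v≡3 (mod 17); (4|17)=+1, (3|17)=-1; sign (−1)^0·+1^0·-1^1 = -1.
(a,b)_5: α=2, u≡1; β=1, v≡1 (mod 5); (1|5)=+1, (1|5)=+1; sign (−1)^0·+1^1·+1^2 = +1.
(a,b)_37: α=2, u≡16; β=0, v≡36 (mod 37); (16|37)=+1, (36|37)=+1; sign (−1)^0·+1^0·+1^2 = +1.
(a,b)_11: α=-2, u≡6; β=0, v≡9 (mod 11); (6|11)=-1, (9|11)=+1; sign (−1)^0·-1^0·+1^-2 = +1.
(a,b)_19: α=0, u≡16; β=1, v≡3 (mod 19); (16|19)=+1, (3|19)=-1; sign (−1)^0·+1^1·-1^0 = +1.
(a,b)_3: α=-2, u≡1; β=2, v≡1 (mod 3); (1|3)=+1, (1|3)=+1; sign (−1)^0·+1^2·+1^-2 = +1.
(a,b)_13: α=1, u≡3; β=0, v≡4 (mod 13); (3|13)=+1, (4|13)=+1; sign (−1)^0·+1^0·+1^1 = +1.
(a,b)_∞: sgn(-221)=−, sgn(-95)=−, so -1.
(a,b)_2: α=-2, β=-2; u≡3, v≡1 (mod 8); ε(u)ε(v)=1·0, αω(v)=-2·0, βω(u)=-2·1; sum ≡ 0  ⇒  +1.
(-221, -95 / ℚ) ramifies at {17, ∞}: a division algebra.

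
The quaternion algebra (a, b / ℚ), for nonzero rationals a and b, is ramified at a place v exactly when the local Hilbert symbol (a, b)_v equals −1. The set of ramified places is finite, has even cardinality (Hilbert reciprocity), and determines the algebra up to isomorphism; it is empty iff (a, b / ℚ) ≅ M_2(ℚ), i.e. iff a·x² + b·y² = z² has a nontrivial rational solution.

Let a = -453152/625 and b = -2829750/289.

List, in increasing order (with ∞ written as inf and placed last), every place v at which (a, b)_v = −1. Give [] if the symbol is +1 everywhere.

Mod squares: a ≡ -2, b ≡ -2310. Check v ∈ {∞, 2, 3, 5, 7, 11, 17}.
v=7: a=7^2·(≡3), b=7^3·(≡5) mod 7; (3|7)=-1, (5|7)=-1; (−1)^{2·3·3}·(-1)^3·(-1)^2 = -1.
v=3: a=3^0·(≡1), b=3^1·(≡1) mod 3; (1|3)=+1, (1|3)=+1; (−1)^{0·1·1}·(+1)^1·(+1)^0 = +1.
v=∞: -2 < 0 and -2310 < 0  ⇒  (a,b)_∞ = -1.
v=2: v_2(a)=5, v_2(b)=1; units ≡ 7, 5 (mod 8); ε·ε+αω+βω = 1·0+5·1+1·0 ≡ 1  ⇒  (a,b)_2 = -1.
v=17: a=17^2·(≡1), b=17^-2·(≡2) mod 17; (1|17)=+1, (2|17)=+1; (−1)^{2·-2·8}·(+1)^-2·(+1)^2 = +1.
v=5: a=5^-4·(≡3), b=5^3·(≡3) mod 5; (3|5)=-1, (3|5)=-1; (−1)^{-4·3·2}·(-1)^3·(-1)^-4 = -1.
v=11: a=11^0·(≡9), b=11^1·(≡6) mod 11; (9|11)=+1, (6|11)=-1; (−1)^{0·1·5}·(+1)^1·(-1)^0 = +1.
|Ram(-2, -2310)| = 4, even; anisotropic at {2, 5, 7, ∞}.

[2, 5, 7, inf]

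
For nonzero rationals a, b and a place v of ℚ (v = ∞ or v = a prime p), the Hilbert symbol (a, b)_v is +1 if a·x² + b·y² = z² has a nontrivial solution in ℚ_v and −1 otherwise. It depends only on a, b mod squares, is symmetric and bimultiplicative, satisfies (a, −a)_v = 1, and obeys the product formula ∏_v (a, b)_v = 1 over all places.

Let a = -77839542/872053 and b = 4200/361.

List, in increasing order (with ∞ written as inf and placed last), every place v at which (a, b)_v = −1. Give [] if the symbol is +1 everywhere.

[2, 3]

Mod squares: a ≡ -286, b ≡ 42. Check v ∈ {∞, 2, 3, 5, 7, 11, 13, 19, 37}.
v=13: a=13^-1·(≡12), b=13^0·(≡4) mod 13; (12|13)=+1, (4|13)=+1; (−1)^{-1·0·6}·(+1)^0·(+1)^-1 = +1.
v=5: a=5^0·(≡1), b=5^2·(≡3) mod 5; (1|5)=+1, (3|5)=-1; (−1)^{0·2·2}·(+1)^2·(-1)^0 = +1.
v=7: a=7^-2·(≡1), b=7^1·(≡3) mod 7; (1|7)=+1, (3|7)=-1; (−1)^{-2·1·3}·(+1)^1·(-1)^-2 = +1.
v=3: a=3^4·(≡2), b=3^1·(≡2) mod 3; (2|3)=-1, (2|3)=-1; (−1)^{4·1·1}·(-1)^1·(-1)^4 = -1.
v=2: v_2(a)=1, v_2(b)=3; units ≡ 1, 5 (mod 8); ε·ε+αω+βω = 0·0+1·1+3·0 ≡ 1  ⇒  (a,b)_2 = -1.
v=∞: -286 < 0 and 42 > 0  ⇒  (a,b)_∞ = +1.
v=19: a=19^2·(≡18), b=19^-2·(≡1) mod 19; (18|19)=-1, (1|19)=+1; (−1)^{2·-2·9}·(-1)^-2·(+1)^2 = +1.
v=37: a=37^-2·(≡12), b=37^0·(≡2) mod 37; (12|37)=+1, (2|37)=-1; (−1)^{-2·0·18}·(+1)^0·(-1)^-2 = +1.
v=11: a=11^3·(≡10), b=11^0·(≡1) mod 11; (10|11)=-1, (1|11)=+1; (−1)^{3·0·5}·(-1)^0·(+1)^3 = +1.
|Ram(-286, 42)| = 2, even; anisotropic at {2, 3}.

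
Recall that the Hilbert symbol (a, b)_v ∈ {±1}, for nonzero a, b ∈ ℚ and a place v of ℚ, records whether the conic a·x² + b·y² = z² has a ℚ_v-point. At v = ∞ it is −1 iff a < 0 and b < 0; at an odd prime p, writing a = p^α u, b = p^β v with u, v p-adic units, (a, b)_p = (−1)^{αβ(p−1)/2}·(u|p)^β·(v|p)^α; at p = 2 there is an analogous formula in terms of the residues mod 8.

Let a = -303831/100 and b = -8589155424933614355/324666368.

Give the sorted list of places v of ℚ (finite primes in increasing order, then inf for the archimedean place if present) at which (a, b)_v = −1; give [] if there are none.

(a, b) ≡ (-31, -2395835) mod (ℚ^×)²; places V = {2, 3, 5, 11, 13, 29, 31, 41, ∞}.
(a,b)_31: α=1, u≡17; β=3, v≡11 (mod 31); (17|31)=-1, (11|31)=-1; sign (−1)^1·-1^3·-1^1 = -1.
(a,b)_2: α=-2, β=-10; u≡1, v≡5 (mod 8); ε(u)ε(v)=0·0, αω(v)=-2·1, βω(u)=-10·0; sum ≡ 0  ⇒  +1.
(a,b)_11: α=2, u≡8; β=8, v≡4 (mod 11); (8|11)=-1, (4|11)=+1; sign (−1)^0·-1^8·+1^2 = +1.
(a,b)_29: α=0, u≡18; β=-3, v≡6 (mod 29); (18|29)=-1, (6|29)=+1; sign (−1)^0·-1^-3·+1^0 = -1.
(a,b)_3: α=4, u≡2; β=8, v≡1 (mod 3); (2|3)=-1, (1|3)=+1; sign (−1)^0·-1^8·+1^4 = +1.
(a,b)_13: α=0, u≡2; β=-1, v≡2 (mod 13); (2|13)=-1, (2|13)=-1; sign (−1)^0·-1^-1·-1^0 = -1.
(a,b)_5: α=-2, u≡1; β=1, v≡3 (mod 5); (1|5)=+1, (3|5)=-1; sign (−1)^0·+1^1·-1^-2 = +1.
(a,b)_∞: sgn(-31)=−, sgn(-2395835)=−, so -1.
(a,b)_41: α=0, u≡33; β=1, v≡8 (mod 41); (33|41)=+1, (8|41)=+1; sign (−1)^0·+1^1·+1^0 = +1.
Ram(-31, -2395835) = {13, 29, 31, ∞}; no ℚ_13-point on the conic.

[13, 29, 31, inf]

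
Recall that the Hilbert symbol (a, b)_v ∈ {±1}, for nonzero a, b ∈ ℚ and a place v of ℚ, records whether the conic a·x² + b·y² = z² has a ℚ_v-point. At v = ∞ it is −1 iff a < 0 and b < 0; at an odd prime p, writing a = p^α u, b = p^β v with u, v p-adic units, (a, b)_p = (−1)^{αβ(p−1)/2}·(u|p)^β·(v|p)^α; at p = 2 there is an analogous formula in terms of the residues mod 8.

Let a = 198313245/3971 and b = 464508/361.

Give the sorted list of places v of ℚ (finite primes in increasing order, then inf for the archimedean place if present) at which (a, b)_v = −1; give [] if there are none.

[2, 5, 13, 17]

(a, b) ≡ (838695, 12903) mod (ℚ^×)²; places V = {2, 3, 5, 11, 13, 17, 19, 23, ∞}.
(a,b)_17: α=3, u≡16; β=1, v≡14 (mod 17); (16|17)=+1, (14|17)=-1; sign (−1)^0·+1^1·-1^3 = -1.
(a,b)_19: α=-2, u≡9; β=-2, v≡15 (mod 19); (9|19)=+1, (15|19)=-1; sign (−1)^0·+1^-2·-1^-2 = +1.
(a,b)_5: α=1, u≡4; β=0, v≡3 (mod 5); (4|5)=+1, (3|5)=-1; sign (−1)^0·+1^0·-1^1 = -1.
(a,b)_11: α=-1, u≡1; β=1, v≡6 (mod 11); (1|11)=+1, (6|11)=-1; sign (−1)^1·+1^1·-1^-1 = +1.
(a,b)_∞: sgn(838695)=+, sgn(12903)=+, so +1.
(a,b)_2: α=0, β=2; u≡7, v≡7 (mod 8); ε(u)ε(v)=1·1, αω(v)=0·0, βω(u)=2·0; sum ≡ 1  ⇒  -1.
(a,b)_3: α=3, u≡1; β=3, v≡2 (mod 3); (1|3)=+1, (2|3)=-1; sign (−1)^1·+1^3·-1^3 = +1.
(a,b)_23: α=1, u≡5; β=1, v≡3 (mod 23); (5|23)=-1, (3|23)=+1; sign (−1)^1·-1^1·+1^1 = +1.
(a,b)_13: α=1, u≡9; β=0, v≡7 (mod 13); (9|13)=+1, (7|13)=-1; sign (−1)^0·+1^0·-1^1 = -1.
|Ram(838695, 12903)| = 4, even; anisotropic at {2, 5, 13, 17}.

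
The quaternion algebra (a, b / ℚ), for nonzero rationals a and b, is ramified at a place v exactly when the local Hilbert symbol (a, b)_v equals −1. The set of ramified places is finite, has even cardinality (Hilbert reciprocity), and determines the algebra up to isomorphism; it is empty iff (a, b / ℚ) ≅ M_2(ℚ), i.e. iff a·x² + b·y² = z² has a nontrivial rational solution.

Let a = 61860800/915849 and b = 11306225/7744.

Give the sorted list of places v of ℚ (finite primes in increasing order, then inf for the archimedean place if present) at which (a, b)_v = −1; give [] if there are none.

(a, b) ≡ (23, 161) mod (ℚ^×)²; places V = {2, 3, 5, 7, 11, 23, 29, 41, 53, ∞}.
(a,b)_∞: sgn(23)=+, sgn(161)=+, so +1.
(a,b)_5: α=2, u≡3; β=2, v≡1 (mod 5); (3|5)=-1, (1|5)=+1; sign (−1)^0·-1^2·+1^2 = +1.
(a,b)_3: α=-2, u≡2; β=0, v≡2 (mod 3); (2|3)=-1, (2|3)=-1; sign (−1)^0·-1^0·-1^-2 = +1.
(a,b)_23: α=1, u≡6; β=1, v≡17 (mod 23); (6|23)=+1, (17|23)=-1; sign (−1)^1·+1^1·-1^1 = +1.
(a,b)_41: α=2, u≡2; β=0, v≡28 (mod 41); (2|41)=+1, (28|41)=-1; sign (−1)^0·+1^0·-1^2 = +1.
(a,b)_29: α=-2, u≡20; β=0, v≡24 (mod 29); (20|29)=+1, (24|29)=+1; sign (−1)^0·+1^0·+1^-2 = +1.
(a,b)_11: α=-2, u≡1; β=-2, v≡2 (mod 11); (1|11)=+1, (2|11)=-1; sign (−1)^0·+1^-2·-1^-2 = +1.
(a,b)_7: α=0, u≡2; β=1, v≡1 (mod 7); (2|7)=+1, (1|7)=+1; sign (−1)^0·+1^1·+1^0 = +1.
(a,b)_2: α=6, β=-6; u≡7, v≡1 (mod 8); ε(u)ε(v)=1·0, αω(v)=6·0, βω(u)=-6·0; sum ≡ 0  ⇒  +1.
(a,b)_53: α=0, u≡23; β=2, v≡26 (mod 53); (23|53)=-1, (26|53)=-1; sign (−1)^0·-1^2·-1^0 = +1.
Ram(a, b) = ∅: the form 23·x² + 161·y² − z² is isotropic over every ℚ_v, so by Hasse–Minkowski it is isotropic over ℚ.

[]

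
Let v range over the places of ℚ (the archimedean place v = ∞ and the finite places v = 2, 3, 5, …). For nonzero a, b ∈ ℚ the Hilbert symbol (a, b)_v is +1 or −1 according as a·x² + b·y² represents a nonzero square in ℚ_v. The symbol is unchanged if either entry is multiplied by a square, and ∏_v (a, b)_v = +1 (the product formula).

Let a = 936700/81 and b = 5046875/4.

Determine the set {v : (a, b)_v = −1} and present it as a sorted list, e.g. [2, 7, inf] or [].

[2, 17]

Mod squares: a ≡ 9367, b ≡ 323. Check v ∈ {∞, 2, 3, 5, 17, 19, 29}.
v=5: a=5^2·(≡3), b=5^6·(≡2) mod 5; (3|5)=-1, (2|5)=-1; (−1)^{2·6·2}·(-1)^6·(-1)^2 = +1.
v=2: v_2(a)=2, v_2(b)=-2; units ≡ 7, 3 (mod 8); ε·ε+αω+βω = 1·1+2·1+-2·0 ≡ 1  ⇒  (a,b)_2 = -1.
v=29: a=29^1·(≡1), b=29^0·(≡23) mod 29; (1|29)=+1, (23|29)=+1; (−1)^{1·0·14}·(+1)^0·(+1)^1 = +1.
v=∞: 9367 > 0 and 323 > 0  ⇒  (a,b)_∞ = +1.
v=17: a=17^1·(≡12), b=17^1·(≡1) mod 17; (12|17)=-1, (1|17)=+1; (−1)^{1·1·8}·(-1)^1·(+1)^1 = -1.
v=19: a=19^1·(≡18), b=19^1·(≡6) mod 19; (18|19)=-1, (6|19)=+1; (−1)^{1·1·9}·(-1)^1·(+1)^1 = +1.
v=3: a=3^-4·(≡1), b=3^0·(≡2) mod 3; (1|3)=+1, (2|3)=-1; (−1)^{-4·0·1}·(+1)^0·(-1)^-4 = +1.
|Ram(9367, 323)| = 2, even; anisotropic at {2, 17}.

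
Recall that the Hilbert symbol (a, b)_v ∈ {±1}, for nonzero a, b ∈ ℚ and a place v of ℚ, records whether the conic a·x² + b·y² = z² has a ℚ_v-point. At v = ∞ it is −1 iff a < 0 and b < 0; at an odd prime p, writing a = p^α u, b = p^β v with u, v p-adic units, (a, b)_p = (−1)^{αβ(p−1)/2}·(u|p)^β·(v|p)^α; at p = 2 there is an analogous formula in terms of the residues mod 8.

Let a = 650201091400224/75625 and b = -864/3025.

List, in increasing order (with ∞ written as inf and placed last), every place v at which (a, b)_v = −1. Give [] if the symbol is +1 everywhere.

[2, 19]

(a, b) ≡ (114, -6) mod (ℚ^×)²; places V = {2, 3, 5, 7, 11, 13, 19, ∞}.
(a,b)_5: α=-4, u≡4; β=-2, v≡1 (mod 5); (4|5)=+1, (1|5)=+1; sign (−1)^0·+1^-2·+1^-4 = +1.
(a,b)_19: α=1, u≡5; β=0, v≡12 (mod 19); (5|19)=+1, (12|19)=-1; sign (−1)^0·+1^0·-1^1 = -1.
(a,b)_13: α=2, u≡4; β=0, v≡8 (mod 13); (4|13)=+1, (8|13)=-1; sign (−1)^0·+1^0·-1^2 = +1.
(a,b)_∞: sgn(114)=+, sgn(-6)=−, so +1.
(a,b)_2: α=5, β=5; u≡1, v≡5 (mod 8); ε(u)ε(v)=0·0, αω(v)=5·1, βω(u)=5·0; sum ≡ 1  ⇒  -1.
(a,b)_3: α=17, u≡2; β=3, v≡1 (mod 3); (2|3)=-1, (1|3)=+1; sign (−1)^1·-1^3·+1^17 = +1.
(a,b)_11: α=-2, u≡5; β=-2, v≡9 (mod 11); (5|11)=+1, (9|11)=+1; sign (−1)^0·+1^-2·+1^-2 = +1.
(a,b)_7: α=2, u≡4; β=0, v≡4 (mod 7); (4|7)=+1, (4|7)=+1; sign (−1)^0·+1^0·+1^2 = +1.
|Ram(114, -6)| = 2, even; anisotropic at {2, 19}.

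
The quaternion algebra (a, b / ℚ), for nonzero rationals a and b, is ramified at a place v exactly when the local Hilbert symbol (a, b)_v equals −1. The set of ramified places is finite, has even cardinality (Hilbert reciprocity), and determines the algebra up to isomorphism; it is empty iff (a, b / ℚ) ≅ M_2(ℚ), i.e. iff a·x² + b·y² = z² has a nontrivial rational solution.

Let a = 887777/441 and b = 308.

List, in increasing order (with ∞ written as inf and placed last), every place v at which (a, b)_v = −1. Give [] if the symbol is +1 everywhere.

[11, 29]

Mod squares: a ≡ 7337, b ≡ 77. Check v ∈ {∞, 2, 3, 7, 11, 23, 29}.
v=3: a=3^-2·(≡2), b=3^0·(≡2) mod 3; (2|3)=-1, (2|3)=-1; (−1)^{-2·0·1}·(-1)^0·(-1)^-2 = +1.
v=∞: 7337 > 0 and 77 > 0  ⇒  (a,b)_∞ = +1.
v=11: a=11^3·(≡7), b=11^1·(≡6) mod 11; (7|11)=-1, (6|11)=-1; (−1)^{3·1·5}·(-1)^1·(-1)^3 = -1.
v=2: v_2(a)=0, v_2(b)=2; units ≡ 1, 5 (mod 8); ε·ε+αω+βω = 0·0+0·1+2·0 ≡ 0  ⇒  (a,b)_2 = +1.
v=29: a=29^1·(≡3), b=29^0·(≡18) mod 29; (3|29)=-1, (18|29)=-1; (−1)^{1·0·14}·(-1)^0·(-1)^1 = -1.
v=23: a=23^1·(≡7), b=23^0·(≡9) mod 23; (7|23)=-1, (9|23)=+1; (−1)^{1·0·11}·(-1)^0·(+1)^1 = +1.
v=7: a=7^-2·(≡1), b=7^1·(≡2) mod 7; (1|7)=+1, (2|7)=+1; (−1)^{-2·1·3}·(+1)^1·(+1)^-2 = +1.
Ram(7337, 77) = {11, 29}; no ℚ_11-point on the conic.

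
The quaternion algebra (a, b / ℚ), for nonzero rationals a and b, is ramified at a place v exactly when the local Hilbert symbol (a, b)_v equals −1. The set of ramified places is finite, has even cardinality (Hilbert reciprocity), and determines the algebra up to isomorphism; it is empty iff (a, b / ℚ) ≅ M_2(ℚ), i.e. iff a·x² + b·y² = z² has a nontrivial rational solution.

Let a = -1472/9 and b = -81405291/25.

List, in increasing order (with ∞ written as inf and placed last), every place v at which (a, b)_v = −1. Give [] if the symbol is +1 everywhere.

Mod squares: a ≡ -23, b ≡ -672771. Check v ∈ {∞, 2, 3, 5, 11, 19, 23, 29, 37}.
v=23: a=23^1·(≡21), b=23^0·(≡6) mod 23; (21|23)=-1, (6|23)=+1; (−1)^{1·0·11}·(-1)^0·(+1)^1 = +1.
v=37: a=37^0·(≡5), b=37^1·(≡1) mod 37; (5|37)=-1, (1|37)=+1; (−1)^{0·1·18}·(-1)^1·(+1)^0 = -1.
v=29: a=29^0·(≡4), b=29^1·(≡6) mod 29; (4|29)=+1, (6|29)=+1; (−1)^{0·1·14}·(+1)^1·(+1)^0 = +1.
v=11: a=11^0·(≡10), b=11^3·(≡7) mod 11; (10|11)=-1, (7|11)=-1; (−1)^{0·3·5}·(-1)^3·(-1)^0 = -1.
v=2: v_2(a)=6, v_2(b)=0; units ≡ 1, 5 (mod 8); ε·ε+αω+βω = 0·0+6·1+0·0 ≡ 0  ⇒  (a,b)_2 = +1.
v=3: a=3^-2·(≡1), b=3^1·(≡2) mod 3; (1|3)=+1, (2|3)=-1; (−1)^{-2·1·1}·(+1)^1·(-1)^-2 = +1.
v=5: a=5^0·(≡2), b=5^-2·(≡4) mod 5; (2|5)=-1, (4|5)=+1; (−1)^{0·-2·2}·(-1)^-2·(+1)^0 = +1.
v=∞: -23 < 0 and -672771 < 0  ⇒  (a,b)_∞ = -1.
v=19: a=19^0·(≡18), b=19^1·(≡5) mod 19; (18|19)=-1, (5|19)=+1; (−1)^{0·1·9}·(-1)^1·(+1)^0 = -1.
|Ram(-23, -672771)| = 4, even; anisotropic at {11, 19, 37, ∞}.

[11, 19, 37, inf]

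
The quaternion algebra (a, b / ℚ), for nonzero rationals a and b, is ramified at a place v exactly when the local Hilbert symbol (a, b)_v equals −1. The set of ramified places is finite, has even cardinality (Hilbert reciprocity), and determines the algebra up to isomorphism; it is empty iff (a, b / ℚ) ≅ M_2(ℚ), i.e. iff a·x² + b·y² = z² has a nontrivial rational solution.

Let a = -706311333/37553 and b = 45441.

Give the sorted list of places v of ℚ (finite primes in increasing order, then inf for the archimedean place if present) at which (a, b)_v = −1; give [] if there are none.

Mod squares: a ≡ -221, b ≡ 561. Check v ∈ {∞, 2, 3, 7, 11, 13, 17, 47}.
v=17: a=17^-1·(≡8), b=17^1·(≡4) mod 17; (8|17)=+1, (4|17)=+1; (−1)^{-1·1·8}·(+1)^1·(+1)^-1 = +1.
v=2: v_2(a)=0, v_2(b)=0; units ≡ 3, 1 (mod 8); ε·ε+αω+βω = 1·0+0·0+0·1 ≡ 0  ⇒  (a,b)_2 = +1.
v=3: a=3^8·(≡1), b=3^5·(≡1) mod 3; (1|3)=+1, (1|3)=+1; (−1)^{8·5·1}·(+1)^5·(+1)^8 = +1.
v=13: a=13^3·(≡3), b=13^0·(≡6) mod 13; (3|13)=+1, (6|13)=-1; (−1)^{3·0·6}·(+1)^0·(-1)^3 = -1.
v=7: a=7^2·(≡6), b=7^0·(≡4) mod 7; (6|7)=-1, (4|7)=+1; (−1)^{2·0·3}·(-1)^0·(+1)^2 = +1.
v=∞: -221 < 0 and 561 > 0  ⇒  (a,b)_∞ = +1.
v=47: a=47^-2·(≡34), b=47^0·(≡39) mod 47; (34|47)=+1, (39|47)=-1; (−1)^{-2·0·23}·(+1)^0·(-1)^-2 = +1.
v=11: a=11^0·(≡2), b=11^1·(≡6) mod 11; (2|11)=-1, (6|11)=-1; (−1)^{0·1·5}·(-1)^1·(-1)^0 = -1.
|Ram(-221, 561)| = 2, even; anisotropic at {11, 13}.

[11, 13]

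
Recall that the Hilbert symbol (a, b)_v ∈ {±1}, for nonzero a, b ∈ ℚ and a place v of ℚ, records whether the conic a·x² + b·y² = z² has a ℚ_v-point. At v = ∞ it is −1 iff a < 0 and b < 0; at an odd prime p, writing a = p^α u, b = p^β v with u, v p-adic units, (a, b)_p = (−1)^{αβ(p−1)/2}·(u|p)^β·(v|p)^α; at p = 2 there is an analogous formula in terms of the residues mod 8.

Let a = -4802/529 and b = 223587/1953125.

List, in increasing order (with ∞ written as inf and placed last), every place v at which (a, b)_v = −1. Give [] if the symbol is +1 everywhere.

(a, b) ≡ (-2, 15) mod (ℚ^×)²; places V = {2, 3, 5, 7, 13, 23, ∞}.
(a,b)_3: α=0, u≡1; β=3, v≡2 (mod 3); (1|3)=+1, (2|3)=-1; sign (−1)^0·+1^3·-1^0 = +1.
(a,b)_13: α=0, u≡11; β=2, v≡2 (mod 13); (11|13)=-1, (2|13)=-1; sign (−1)^0·-1^2·-1^0 = +1.
(a,b)_7: α=4, u≡3; β=2, v≡1 (mod 7); (3|7)=-1, (1|7)=+1; sign (−1)^0·-1^2·+1^4 = +1.
(a,b)_5: α=0, u≡2; β=-9, v≡2 (mod 5); (2|5)=-1, (2|5)=-1; sign (−1)^0·-1^-9·-1^0 = -1.
(a,b)_2: α=1, β=0; u≡7, v≡7 (mod 8); ε(u)ε(v)=1·1, αω(v)=1·0, βω(u)=0·0; sum ≡ 1  ⇒  -1.
(a,b)_∞: sgn(-2)=−, sgn(15)=+, so +1.
(a,b)_23: α=-2, u≡5; β=0, v≡15 (mod 23); (5|23)=-1, (15|23)=-1; sign (−1)^0·-1^0·-1^-2 = +1.
|Ram(-2, 15)| = 2, even; anisotropic at {2, 5}.

[2, 5]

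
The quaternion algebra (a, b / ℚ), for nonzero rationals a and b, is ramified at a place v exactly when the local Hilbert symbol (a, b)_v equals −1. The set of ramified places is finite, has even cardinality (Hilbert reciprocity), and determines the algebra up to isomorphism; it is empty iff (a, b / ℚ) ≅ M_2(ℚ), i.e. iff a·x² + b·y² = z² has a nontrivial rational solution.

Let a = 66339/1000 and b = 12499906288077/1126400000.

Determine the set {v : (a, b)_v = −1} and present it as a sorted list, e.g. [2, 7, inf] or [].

[5, 11]

(a, b) ≡ (910, 1430) mod (ℚ^×)²; places V = {2, 3, 5, 7, 11, 13, 17, 29, ∞}.
(a,b)_5: α=-3, u≡3; β=-5, v≡4 (mod 5); (3|5)=-1, (4|5)=+1; sign (−1)^0·-1^-5·+1^-3 = -1.
(a,b)_17: α=0, u≡4; β=4, v≡16 (mod 17); (4|17)=+1, (16|17)=+1; sign (−1)^0·+1^4·+1^0 = +1.
(a,b)_2: α=-3, β=-15; u≡7, v≡3 (mod 8); ε(u)ε(v)=1·1, αω(v)=-3·1, βω(u)=-15·0; sum ≡ 0  ⇒  +1.
(a,b)_3: α=6, u≡1; β=4, v≡2 (mod 3); (1|3)=+1, (2|3)=-1; sign (−1)^0·+1^4·-1^6 = +1.
(a,b)_13: α=1, u≡6; β=3, v≡2 (mod 13); (6|13)=-1, (2|13)=-1; sign (−1)^0·-1^3·-1^1 = +1.
(a,b)_∞: sgn(910)=+, sgn(1430)=+, so +1.
(a,b)_29: α=0, u≡26; β=2, v≡24 (mod 29); (26|29)=-1, (24|29)=+1; sign (−1)^0·-1^2·+1^0 = +1.
(a,b)_7: α=1, u≡1; β=0, v≡1 (mod 7); (1|7)=+1, (1|7)=+1; sign (−1)^0·+1^0·+1^1 = +1.
(a,b)_11: α=0, u≡2; β=-1, v≡1 (mod 11); (2|11)=-1, (1|11)=+1; sign (−1)^0·-1^-1·+1^0 = -1.
Ram(910, 1430) = {5, 11}; no ℚ_5-point on the conic.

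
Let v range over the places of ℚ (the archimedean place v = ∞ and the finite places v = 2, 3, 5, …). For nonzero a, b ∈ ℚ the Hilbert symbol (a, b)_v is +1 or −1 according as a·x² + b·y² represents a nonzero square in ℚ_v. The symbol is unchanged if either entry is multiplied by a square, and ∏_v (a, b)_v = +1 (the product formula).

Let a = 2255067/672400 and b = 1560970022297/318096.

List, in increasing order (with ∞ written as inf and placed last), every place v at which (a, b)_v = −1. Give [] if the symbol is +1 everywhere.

[3, 7, 19, 31]

(a, b) ≡ (3, 3508673) mod (ℚ^×)²; places V = {2, 3, 5, 7, 17, 19, 23, 29, 31, 37, 41, 47, ∞}.
(a,b)_37: α=0, u≡9; β=1, v≡5 (mod 37); (9|37)=+1, (5|37)=-1; sign (−1)^0·+1^1·-1^0 = +1.
(a,b)_29: α=0, u≡19; β=2, v≡17 (mod 29); (19|29)=-1, (17|29)=-1; sign (−1)^0·-1^2·-1^0 = +1.
(a,b)_19: α=0, u≡10; β=1, v≡7 (mod 19); (10|19)=-1, (7|19)=+1; sign (−1)^0·-1^1·+1^0 = -1.
(a,b)_31: α=0, u≡22; β=1, v≡28 (mod 31); (22|31)=-1, (28|31)=+1; sign (−1)^0·-1^1·+1^0 = -1.
(a,b)_23: α=0, u≡12; β=3, v≡21 (mod 23); (12|23)=+1, (21|23)=-1; sign (−1)^0·+1^3·-1^0 = +1.
(a,b)_∞: sgn(3)=+, sgn(3508673)=+, so +1.
(a,b)_7: α=0, u≡3; β=1, v≡1 (mod 7); (3|7)=-1, (1|7)=+1; sign (−1)^0·-1^1·+1^0 = -1.
(a,b)_17: α=4, u≡7; β=0, v≡16 (mod 17); (7|17)=-1, (16|17)=+1; sign (−1)^0·-1^0·+1^4 = +1.
(a,b)_41: α=-2, u≡22; β=0, v≡21 (mod 41); (22|41)=-1, (21|41)=+1; sign (−1)^0·-1^0·+1^-2 = +1.
(a,b)_2: α=-4, β=-4; u≡3, v≡1 (mod 8); ε(u)ε(v)=1·0, αω(v)=-4·0, βω(u)=-4·1; sum ≡ 0  ⇒  +1.
(a,b)_3: α=3, u≡1; β=-2, v≡2 (mod 3); (1|3)=+1, (2|3)=-1; sign (−1)^0·+1^-2·-1^3 = -1.
(a,b)_47: α=0, u≡3; β=-2, v≡31 (mod 47); (3|47)=+1, (31|47)=-1; sign (−1)^0·+1^-2·-1^0 = +1.
(a,b)_5: α=-2, u≡2; β=0, v≡2 (mod 5); (2|5)=-1, (2|5)=-1; sign (−1)^0·-1^0·-1^-2 = +1.
Ram(3, 3508673) = {3, 7, 19, 31}; no ℚ_3-point on the conic.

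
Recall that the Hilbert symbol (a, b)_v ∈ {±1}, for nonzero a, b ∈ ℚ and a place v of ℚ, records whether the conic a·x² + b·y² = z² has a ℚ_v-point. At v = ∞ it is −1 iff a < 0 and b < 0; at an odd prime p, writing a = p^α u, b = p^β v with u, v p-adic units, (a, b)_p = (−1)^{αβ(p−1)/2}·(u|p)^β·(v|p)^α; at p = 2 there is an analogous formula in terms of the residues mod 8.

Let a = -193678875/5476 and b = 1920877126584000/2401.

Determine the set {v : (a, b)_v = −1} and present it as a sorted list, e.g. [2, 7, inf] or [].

[5, 13, 19, 29]

Mod squares: a ≡ -860795, b ≡ 2471235. Check v ∈ {∞, 2, 3, 5, 7, 13, 17, 19, 23, 29, 37, 41}.
v=29: a=29^0·(≡11), b=29^1·(≡23) mod 29; (11|29)=-1, (23|29)=+1; (−1)^{0·1·14}·(-1)^1·(+1)^0 = -1.
v=3: a=3^2·(≡1), b=3^1·(≡2) mod 3; (1|3)=+1, (2|3)=-1; (−1)^{2·1·1}·(+1)^1·(-1)^2 = +1.
v=13: a=13^1·(≡5), b=13^1·(≡12) mod 13; (5|13)=-1, (12|13)=+1; (−1)^{1·1·6}·(-1)^1·(+1)^1 = -1.
v=17: a=17^1·(≡16), b=17^2·(≡4) mod 17; (16|17)=+1, (4|17)=+1; (−1)^{1·2·8}·(+1)^2·(+1)^1 = +1.
v=2: v_2(a)=-2, v_2(b)=6; units ≡ 5, 3 (mod 8); ε·ε+αω+βω = 0·1+-2·1+6·1 ≡ 0  ⇒  (a,b)_2 = +1.
v=19: a=19^1·(≡2), b=19^1·(≡13) mod 19; (2|19)=-1, (13|19)=-1; (−1)^{1·1·9}·(-1)^1·(-1)^1 = -1.
v=5: a=5^3·(≡4), b=5^3·(≡2) mod 5; (4|5)=+1, (2|5)=-1; (−1)^{3·3·2}·(+1)^3·(-1)^3 = -1.
v=37: a=37^-2·(≡26), b=37^0·(≡2) mod 37; (26|37)=+1, (2|37)=-1; (−1)^{-2·0·18}·(+1)^0·(-1)^-2 = +1.
v=41: a=41^1·(≡17), b=41^2·(≡9) mod 41; (17|41)=-1, (9|41)=+1; (−1)^{1·2·20}·(-1)^2·(+1)^1 = +1.
v=7: a=7^0·(≡1), b=7^-4·(≡4) mod 7; (1|7)=+1, (4|7)=+1; (−1)^{0·-4·3}·(+1)^-4·(+1)^0 = +1.
v=∞: -860795 < 0 and 2471235 > 0  ⇒  (a,b)_∞ = +1.
v=23: a=23^0·(≡4), b=23^1·(≡6) mod 23; (4|23)=+1, (6|23)=+1; (−1)^{0·1·11}·(+1)^1·(+1)^0 = +1.
(-860795, 2471235 / ℚ) ramifies at {5, 13, 19, 29}: a division algebra.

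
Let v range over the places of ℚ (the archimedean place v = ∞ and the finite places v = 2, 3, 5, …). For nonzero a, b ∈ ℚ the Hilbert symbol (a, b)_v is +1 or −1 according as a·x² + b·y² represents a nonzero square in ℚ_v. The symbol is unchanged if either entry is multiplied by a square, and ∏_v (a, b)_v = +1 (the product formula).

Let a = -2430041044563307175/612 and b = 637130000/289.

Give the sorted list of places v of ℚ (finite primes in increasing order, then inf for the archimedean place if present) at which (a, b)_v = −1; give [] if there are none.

Mod squares: a ≡ -676039, b ≡ 377. Check v ∈ {∞, 2, 3, 5, 7, 11, 13, 17, 19, 23, 29}.
v=17: a=17^-1·(≡9), b=17^-2·(≡5) mod 17; (9|17)=+1, (5|17)=-1; (−1)^{-1·-2·8}·(+1)^-2·(-1)^-1 = -1.
v=19: a=19^1·(≡4), b=19^0·(≡9) mod 19; (4|19)=+1, (9|19)=+1; (−1)^{1·0·9}·(+1)^0·(+1)^1 = +1.
v=29: a=29^4·(≡9), b=29^1·(≡23) mod 29; (9|29)=+1, (23|29)=+1; (−1)^{4·1·14}·(+1)^1·(+1)^4 = +1.
v=5: a=5^2·(≡4), b=5^4·(≡2) mod 5; (4|5)=+1, (2|5)=-1; (−1)^{2·4·2}·(+1)^4·(-1)^2 = +1.
v=3: a=3^-2·(≡2), b=3^0·(≡2) mod 3; (2|3)=-1, (2|3)=-1; (−1)^{-2·0·1}·(-1)^0·(-1)^-2 = +1.
v=11: a=11^2·(≡6), b=11^0·(≡4) mod 11; (6|11)=-1, (4|11)=+1; (−1)^{2·0·5}·(-1)^0·(+1)^2 = +1.
v=13: a=13^5·(≡9), b=13^3·(≡3) mod 13; (9|13)=+1, (3|13)=+1; (−1)^{5·3·6}·(+1)^3·(+1)^5 = +1.
v=23: a=23^1·(≡9), b=23^0·(≡13) mod 23; (9|23)=+1, (13|23)=+1; (−1)^{1·0·11}·(+1)^0·(+1)^1 = +1.
v=2: v_2(a)=-2, v_2(b)=4; units ≡ 1, 1 (mod 8); ε·ε+αω+βω = 0·0+-2·0+4·0 ≡ 0  ⇒  (a,b)_2 = +1.
v=∞: -676039 < 0 and 377 > 0  ⇒  (a,b)_∞ = +1.
v=7: a=7^1·(≡1), b=7^0·(≡5) mod 7; (1|7)=+1, (5|7)=-1; (−1)^{1·0·3}·(+1)^0·(-1)^1 = -1.
(-676039, 377 / ℚ) ramifies at {7, 17}: a division algebra.

[7, 17]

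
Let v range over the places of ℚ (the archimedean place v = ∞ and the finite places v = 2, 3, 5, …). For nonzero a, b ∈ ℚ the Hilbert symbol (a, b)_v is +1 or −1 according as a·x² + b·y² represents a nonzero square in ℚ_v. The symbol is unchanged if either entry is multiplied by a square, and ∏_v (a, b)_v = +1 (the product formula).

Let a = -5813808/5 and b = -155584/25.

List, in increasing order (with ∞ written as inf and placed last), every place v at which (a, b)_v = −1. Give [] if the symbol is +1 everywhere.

(a, b) ≡ (-15015, -2431) mod (ℚ^×)²; places V = {2, 3, 5, 7, 11, 13, 17, ∞}.
(a,b)_5: α=-1, u≡2; β=-2, v≡1 (mod 5); (2|5)=-1, (1|5)=+1; sign (−1)^0·-1^-2·+1^-1 = +1.
(a,b)_∞: sgn(-15015)=−, sgn(-2431)=−, so -1.
(a,b)_2: α=4, β=6; u≡1, v≡1 (mod 8); ε(u)ε(v)=0·0, αω(v)=4·0, βω(u)=6·0; sum ≡ 0  ⇒  +1.
(a,b)_13: α=1, u≡2; β=1, v≡8 (mod 13); (2|13)=-1, (8|13)=-1; sign (−1)^0·-1^1·-1^1 = +1.
(a,b)_3: α=1, u≡2; β=0, v≡2 (mod 3); (2|3)=-1, (2|3)=-1; sign (−1)^0·-1^0·-1^1 = -1.
(a,b)_11: α=3, u≡2; β=1, v≡8 (mod 11); (2|11)=-1, (8|11)=-1; sign (−1)^1·-1^1·-1^3 = -1.
(a,b)_17: α=0, u≡1; β=1, v≡12 (mod 17); (1|17)=+1, (12|17)=-1; sign (−1)^0·+1^1·-1^0 = +1.
(a,b)_7: α=1, u≡4; β=0, v≡3 (mod 7); (4|7)=+1, (3|7)=-1; sign (−1)^0·+1^0·-1^1 = -1.
Ram(-15015, -2431) = {3, 7, 11, ∞}; no ℚ_3-point on the conic.

[3, 7, 11, inf]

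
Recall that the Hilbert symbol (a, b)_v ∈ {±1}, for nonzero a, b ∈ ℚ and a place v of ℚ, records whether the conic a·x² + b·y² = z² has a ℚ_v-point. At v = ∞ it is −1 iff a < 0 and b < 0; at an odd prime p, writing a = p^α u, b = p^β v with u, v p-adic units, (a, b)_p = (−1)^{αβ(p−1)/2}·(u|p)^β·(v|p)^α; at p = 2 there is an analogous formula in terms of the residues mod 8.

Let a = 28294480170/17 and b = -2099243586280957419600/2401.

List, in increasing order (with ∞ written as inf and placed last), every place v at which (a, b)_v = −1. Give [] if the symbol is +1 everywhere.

Mod squares: a ≡ 1247290, b ≡ -4301. Check v ∈ {∞, 2, 3, 5, 7, 11, 17, 23, 29}.
v=5: a=5^1·(≡2), b=5^2·(≡1) mod 5; (2|5)=-1, (1|5)=+1; (−1)^{1·2·2}·(-1)^2·(+1)^1 = +1.
v=17: a=17^-1·(≡8), b=17^1·(≡8) mod 17; (8|17)=+1, (8|17)=+1; (−1)^{-1·1·8}·(+1)^1·(+1)^-1 = +1.
v=2: v_2(a)=1, v_2(b)=4; units ≡ 5, 3 (mod 8); ε·ε+αω+βω = 0·1+1·1+4·1 ≡ 1  ⇒  (a,b)_2 = -1.
v=3: a=3^6·(≡1), b=3^4·(≡1) mod 3; (1|3)=+1, (1|3)=+1; (−1)^{6·4·1}·(+1)^4·(+1)^6 = +1.
v=7: a=7^0·(≡4), b=7^-4·(≡4) mod 7; (4|7)=+1, (4|7)=+1; (−1)^{0·-4·3}·(+1)^-4·(+1)^0 = +1.
v=23: a=23^3·(≡11), b=23^7·(≡21) mod 23; (11|23)=-1, (21|23)=-1; (−1)^{3·7·11}·(-1)^7·(-1)^3 = -1.
v=∞: 1247290 > 0 and -4301 < 0  ⇒  (a,b)_∞ = +1.
v=29: a=29^1·(≡3), b=29^2·(≡13) mod 29; (3|29)=-1, (13|29)=+1; (−1)^{1·2·14}·(-1)^2·(+1)^1 = +1.
v=11: a=11^1·(≡2), b=11^3·(≡5) mod 11; (2|11)=-1, (5|11)=+1; (−1)^{1·3·5}·(-1)^3·(+1)^1 = +1.
|Ram(1247290, -4301)| = 2, even; anisotropic at {2, 23}.

[2, 23]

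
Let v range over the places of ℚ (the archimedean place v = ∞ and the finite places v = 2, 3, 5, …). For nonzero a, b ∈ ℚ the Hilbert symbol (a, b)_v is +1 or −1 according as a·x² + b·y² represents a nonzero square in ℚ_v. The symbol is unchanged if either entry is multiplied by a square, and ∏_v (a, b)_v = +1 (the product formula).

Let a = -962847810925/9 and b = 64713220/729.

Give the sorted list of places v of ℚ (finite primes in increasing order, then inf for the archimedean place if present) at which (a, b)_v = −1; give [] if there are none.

[5, 7, 17, 19]

(a, b) ≡ (-133, 1105) mod (ℚ^×)²; places V = {2, 3, 5, 7, 11, 13, 17, 19, ∞}.
(a,b)_5: α=2, u≡2; β=1, v≡1 (mod 5); (2|5)=-1, (1|5)=+1; sign (−1)^0·-1^1·+1^2 = -1.
(a,b)_13: α=2, u≡1; β=1, v≡6 (mod 13); (1|13)=+1, (6|13)=-1; sign (−1)^0·+1^1·-1^2 = +1.
(a,b)_17: α=2, u≡5; β=1, v≡7 (mod 17); (5|17)=-1, (7|17)=-1; sign (−1)^0·-1^1·-1^2 = -1.
(a,b)_11: α=2, u≡2; β=4, v≡3 (mod 11); (2|11)=-1, (3|11)=+1; sign (−1)^0·-1^4·+1^2 = +1.
(a,b)_∞: sgn(-133)=−, sgn(1105)=+, so +1.
(a,b)_19: α=1, u≡12; β=0, v≡8 (mod 19); (12|19)=-1, (8|19)=-1; sign (−1)^0·-1^0·-1^1 = -1.
(a,b)_2: α=0, β=2; u≡3, v≡1 (mod 8); ε(u)ε(v)=1·0, αω(v)=0·0, βω(u)=2·1; sum ≡ 0  ⇒  +1.
(a,b)_3: α=-2, u≡2; β=-6, v≡1 (mod 3); (2|3)=-1, (1|3)=+1; sign (−1)^0·-1^-6·+1^-2 = +1.
(a,b)_7: α=3, u≡2; β=0, v≡5 (mod 7); (2|7)=+1, (5|7)=-1; sign (−1)^0·+1^0·-1^3 = -1.
|Ram(-133, 1105)| = 4, even; anisotropic at {5, 7, 17, 19}.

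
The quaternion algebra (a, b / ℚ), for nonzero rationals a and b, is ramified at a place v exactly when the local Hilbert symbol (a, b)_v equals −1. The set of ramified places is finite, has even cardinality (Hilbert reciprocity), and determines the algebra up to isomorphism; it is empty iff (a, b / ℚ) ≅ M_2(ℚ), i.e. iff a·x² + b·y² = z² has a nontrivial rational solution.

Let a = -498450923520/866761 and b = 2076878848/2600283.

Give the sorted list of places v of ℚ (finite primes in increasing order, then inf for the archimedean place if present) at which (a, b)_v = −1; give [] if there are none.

(a, b) ≡ (-870, 174) mod (ℚ^×)²; places V = {2, 3, 5, 7, 11, 17, 19, 29, ∞}.
(a,b)_3: α=1, u≡1; β=-1, v≡1 (mod 3); (1|3)=+1, (1|3)=+1; sign (−1)^1·+1^-1·+1^1 = -1.
(a,b)_19: α=-2, u≡1; β=-2, v≡10 (mod 19); (1|19)=+1, (10|19)=-1; sign (−1)^0·+1^-2·-1^-2 = +1.
(a,b)_∞: sgn(-870)=−, sgn(174)=+, so +1.
(a,b)_7: α=-4, u≡6; β=-4, v≡6 (mod 7); (6|7)=-1, (6|7)=-1; sign (−1)^0·-1^-4·-1^-4 = +1.
(a,b)_17: α=2, u≡10; β=2, v≡4 (mod 17); (10|17)=-1, (4|17)=+1; sign (−1)^0·-1^2·+1^2 = +1.
(a,b)_5: α=1, u≡1; β=0, v≡1 (mod 5); (1|5)=+1, (1|5)=+1; sign (−1)^0·+1^0·+1^1 = +1.
(a,b)_2: α=15, β=11; u≡5, v≡7 (mod 8); ε(u)ε(v)=0·1, αω(v)=15·0, βω(u)=11·1; sum ≡ 1  ⇒  -1.
(a,b)_11: α=2, u≡8; β=2, v≡5 (mod 11); (8|11)=-1, (5|11)=+1; sign (−1)^0·-1^2·+1^2 = +1.
(a,b)_29: α=1, u≡22; β=1, v≡16 (mod 29); (22|29)=+1, (16|29)=+1; sign (−1)^0·+1^1·+1^1 = +1.
Ram(-870, 174) = {2, 3}; no ℚ_2-point on the conic.

[2, 3]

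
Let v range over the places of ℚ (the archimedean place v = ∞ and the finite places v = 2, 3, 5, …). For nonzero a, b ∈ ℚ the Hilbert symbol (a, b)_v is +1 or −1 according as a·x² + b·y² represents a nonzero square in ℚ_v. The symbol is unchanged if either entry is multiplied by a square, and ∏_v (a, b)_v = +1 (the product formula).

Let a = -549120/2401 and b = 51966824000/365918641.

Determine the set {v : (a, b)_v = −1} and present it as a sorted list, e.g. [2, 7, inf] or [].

[3, 5, 13, 19]

Mod squares: a ≡ -2145, b ≡ 665. Check v ∈ {∞, 2, 3, 5, 7, 11, 13, 17, 19, 37, 47}.
v=5: a=5^1·(≡1), b=5^3·(≡2) mod 5; (1|5)=+1, (2|5)=-1; (−1)^{1·3·2}·(+1)^3·(-1)^1 = -1.
v=17: a=17^0·(≡12), b=17^2·(≡4) mod 17; (12|17)=-1, (4|17)=+1; (−1)^{0·2·8}·(-1)^2·(+1)^0 = +1.
v=11: a=11^1·(≡3), b=11^-2·(≡3) mod 11; (3|11)=+1, (3|11)=+1; (−1)^{1·-2·5}·(+1)^-2·(+1)^1 = +1.
v=3: a=3^1·(≡2), b=3^0·(≡2) mod 3; (2|3)=-1, (2|3)=-1; (−1)^{1·0·1}·(-1)^0·(-1)^1 = -1.
v=47: a=47^0·(≡7), b=47^-2·(≡21) mod 47; (7|47)=+1, (21|47)=+1; (−1)^{0·-2·23}·(+1)^-2·(+1)^0 = +1.
v=19: a=19^0·(≡8), b=19^1·(≡6) mod 19; (8|19)=-1, (6|19)=+1; (−1)^{0·1·9}·(-1)^1·(+1)^0 = -1.
v=∞: -2145 < 0 and 665 > 0  ⇒  (a,b)_∞ = +1.
v=7: a=7^-4·(≡2), b=7^1·(≡1) mod 7; (2|7)=+1, (1|7)=+1; (−1)^{-4·1·3}·(+1)^1·(+1)^-4 = +1.
v=13: a=13^1·(≡4), b=13^2·(≡11) mod 13; (4|13)=+1, (11|13)=-1; (−1)^{1·2·6}·(+1)^2·(-1)^1 = -1.
v=37: a=37^0·(≡10), b=37^-2·(≡28) mod 37; (10|37)=+1, (28|37)=+1; (−1)^{0·-2·18}·(+1)^-2·(+1)^0 = +1.
v=2: v_2(a)=8, v_2(b)=6; units ≡ 7, 1 (mod 8); ε·ε+αω+βω = 1·0+8·0+6·0 ≡ 0  ⇒  (a,b)_2 = +1.
|Ram(-2145, 665)| = 4, even; anisotropic at {3, 5, 13, 19}.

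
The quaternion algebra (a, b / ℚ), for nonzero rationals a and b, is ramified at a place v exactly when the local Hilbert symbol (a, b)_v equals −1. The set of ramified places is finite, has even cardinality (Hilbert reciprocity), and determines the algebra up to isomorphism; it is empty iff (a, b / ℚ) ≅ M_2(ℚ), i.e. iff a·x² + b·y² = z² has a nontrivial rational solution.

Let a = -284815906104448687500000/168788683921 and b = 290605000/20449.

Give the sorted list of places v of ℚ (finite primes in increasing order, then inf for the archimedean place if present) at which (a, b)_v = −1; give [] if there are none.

(a, b) ≡ (-30590, 322) mod (ℚ^×)²; places V = {2, 3, 5, 7, 11, 13, 17, 19, 23, ∞}.
(a,b)_3: α=2, u≡1; β=0, v≡1 (mod 3); (1|3)=+1, (1|3)=+1; sign (−1)^0·+1^0·+1^2 = +1.
(a,b)_2: α=5, β=3; u≡1, v≡1 (mod 8); ε(u)ε(v)=0·0, αω(v)=5·0, βω(u)=3·0; sum ≡ 0  ⇒  +1.
(a,b)_5: α=9, u≡2; β=4, v≡2 (mod 5); (2|5)=-1, (2|5)=-1; sign (−1)^0·-1^4·-1^9 = -1.
(a,b)_7: α=5, u≡6; β=1, v≡1 (mod 7); (6|7)=-1, (1|7)=+1; sign (−1)^1·-1^1·+1^5 = +1.
(a,b)_17: α=-2, u≡3; β=0, v≡2 (mod 17); (3|17)=-1, (2|17)=+1; sign (−1)^0·-1^0·+1^-2 = +1.
(a,b)_∞: sgn(-30590)=−, sgn(322)=+, so +1.
(a,b)_13: α=-6, u≡1; β=-2, v≡9 (mod 13); (1|13)=+1, (9|13)=+1; sign (−1)^0·+1^-2·+1^-6 = +1.
(a,b)_11: α=-2, u≡3; β=-2, v≡1 (mod 11); (3|11)=+1, (1|11)=+1; sign (−1)^0·+1^-2·+1^-2 = +1.
(a,b)_23: α=3, u≡8; β=1, v≡21 (mod 23); (8|23)=+1, (21|23)=-1; sign (−1)^1·+1^1·-1^3 = +1.
(a,b)_19: α=5, u≡4; β=2, v≡13 (mod 19); (4|19)=+1, (13|19)=-1; sign (−1)^0·+1^2·-1^5 = -1.
Ram(-30590, 322) = {5, 19}; no ℚ_5-point on the conic.

[5, 19]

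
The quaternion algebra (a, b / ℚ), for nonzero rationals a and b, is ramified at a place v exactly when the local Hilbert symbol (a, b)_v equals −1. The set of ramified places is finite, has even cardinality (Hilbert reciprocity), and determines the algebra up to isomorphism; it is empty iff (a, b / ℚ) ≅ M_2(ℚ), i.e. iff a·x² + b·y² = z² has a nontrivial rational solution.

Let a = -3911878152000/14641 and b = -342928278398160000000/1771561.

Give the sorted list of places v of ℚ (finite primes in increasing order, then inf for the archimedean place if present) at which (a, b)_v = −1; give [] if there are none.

[2, 5, 13, inf]

Mod squares: a ≡ -5, b ≡ -1365. Check v ∈ {∞, 2, 3, 5, 7, 11, 13, 17}.
v=17: a=17^0·(≡11), b=17^2·(≡10) mod 17; (11|17)=-1, (10|17)=-1; (−1)^{0·2·8}·(-1)^2·(-1)^0 = +1.
v=∞: -5 < 0 and -1365 < 0  ⇒  (a,b)_∞ = -1.
v=11: a=11^-4·(≡6), b=11^-6·(≡7) mod 11; (6|11)=-1, (7|11)=-1; (−1)^{-4·-6·5}·(-1)^-6·(-1)^-4 = +1.
v=3: a=3^10·(≡1), b=3^9·(≡1) mod 3; (1|3)=+1, (1|3)=+1; (−1)^{10·9·1}·(+1)^9·(+1)^10 = +1.
v=5: a=5^3·(≡4), b=5^7·(≡2) mod 5; (4|5)=+1, (2|5)=-1; (−1)^{3·7·2}·(+1)^7·(-1)^3 = -1.
v=13: a=13^2·(≡2), b=13^3·(≡4) mod 13; (2|13)=-1, (4|13)=+1; (−1)^{2·3·6}·(-1)^3·(+1)^2 = -1.
v=2: v_2(a)=6, v_2(b)=10; units ≡ 3, 3 (mod 8); ε·ε+αω+βω = 1·1+6·1+10·1 ≡ 1  ⇒  (a,b)_2 = -1.
v=7: a=7^2·(≡1), b=7^3·(≡1) mod 7; (1|7)=+1, (1|7)=+1; (−1)^{2·3·3}·(+1)^3·(+1)^2 = +1.
|Ram(-5, -1365)| = 4, even; anisotropic at {2, 5, 13, ∞}.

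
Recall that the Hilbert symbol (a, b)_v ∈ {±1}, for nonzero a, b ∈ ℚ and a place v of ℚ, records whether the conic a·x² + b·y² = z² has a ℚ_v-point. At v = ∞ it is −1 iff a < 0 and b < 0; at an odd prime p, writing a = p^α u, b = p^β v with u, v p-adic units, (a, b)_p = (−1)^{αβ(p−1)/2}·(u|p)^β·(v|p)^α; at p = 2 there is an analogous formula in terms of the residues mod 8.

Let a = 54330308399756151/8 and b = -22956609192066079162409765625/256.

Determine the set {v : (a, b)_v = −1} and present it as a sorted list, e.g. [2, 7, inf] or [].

[2, 3, 7, 13]

(a, b) ≡ (37758, -4641) mod (ℚ^×)²; places V = {2, 3, 5, 7, 13, 17, 29, 31, 37, ∞}.
(a,b)_5: α=0, u≡2; β=8, v≡1 (mod 5); (2|5)=-1, (1|5)=+1; sign (−1)^0·-1^8·+1^0 = +1.
(a,b)_2: α=-3, β=-8; u≡7, v≡7 (mod 8); ε(u)ε(v)=1·1, αω(v)=-3·0, βω(u)=-8·0; sum ≡ 1  ⇒  -1.
(a,b)_37: α=2, u≡22; β=2, v≡1 (mod 37); (22|37)=-1, (1|37)=+1; sign (−1)^0·-1^2·+1^2 = +1.
(a,b)_31: α=3, u≡5; β=4, v≡16 (mod 31); (5|31)=+1, (16|31)=+1; sign (−1)^0·+1^4·+1^3 = +1.
(a,b)_17: α=2, u≡16; β=3, v≡1 (mod 17); (16|17)=+1, (1|17)=+1; sign (−1)^0·+1^3·+1^2 = +1.
(a,b)_7: α=1, u≡1; β=3, v≡1 (mod 7); (1|7)=+1, (1|7)=+1; sign (−1)^1·+1^3·+1^1 = -1.
(a,b)_29: α=3, u≡26; β=4, v≡6 (mod 29); (26|29)=-1, (6|29)=+1; sign (−1)^0·-1^4·+1^3 = +1.
(a,b)_13: α=0, u≡6; β=1, v≡7 (mod 13); (6|13)=-1, (7|13)=-1; sign (−1)^0·-1^1·-1^0 = -1.
(a,b)_∞: sgn(37758)=+, sgn(-4641)=−, so +1.
(a,b)_3: α=3, u≡1; β=1, v≡1 (mod 3); (1|3)=+1, (1|3)=+1; sign (−1)^1·+1^1·+1^3 = -1.
(37758, -4641 / ℚ) ramifies at {2, 3, 7, 13}: a division algebra.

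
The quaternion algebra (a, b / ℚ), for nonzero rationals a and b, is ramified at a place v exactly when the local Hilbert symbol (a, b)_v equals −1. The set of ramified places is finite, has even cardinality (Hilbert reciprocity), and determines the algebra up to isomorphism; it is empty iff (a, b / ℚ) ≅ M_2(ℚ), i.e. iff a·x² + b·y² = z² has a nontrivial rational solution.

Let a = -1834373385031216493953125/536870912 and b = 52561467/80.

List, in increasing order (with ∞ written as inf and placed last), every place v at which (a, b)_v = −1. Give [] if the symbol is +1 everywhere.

Mod squares: a ≡ -171626, b ≡ 66215. Check v ∈ {∞, 2, 3, 5, 7, 13, 17, 19, 23, 41}.
v=13: a=13^1·(≡7), b=13^0·(≡5) mod 13; (7|13)=-1, (5|13)=-1; (−1)^{1·0·6}·(-1)^0·(-1)^1 = -1.
v=17: a=17^2·(≡5), b=17^1·(≡15) mod 17; (5|17)=-1, (15|17)=+1; (−1)^{2·1·8}·(-1)^1·(+1)^2 = -1.
v=5: a=5^6·(≡1), b=5^-1·(≡2) mod 5; (1|5)=+1, (2|5)=-1; (−1)^{6·-1·2}·(+1)^-1·(-1)^6 = +1.
v=2: v_2(a)=-29, v_2(b)=-4; units ≡ 3, 7 (mod 8); ε·ε+αω+βω = 1·1+-29·0+-4·1 ≡ 1  ⇒  (a,b)_2 = -1.
v=3: a=3^2·(≡1), b=3^4·(≡2) mod 3; (1|3)=+1, (2|3)=-1; (−1)^{2·4·1}·(+1)^4·(-1)^2 = +1.
v=∞: -171626 < 0 and 66215 > 0  ⇒  (a,b)_∞ = +1.
v=23: a=23^1·(≡18), b=23^0·(≡15) mod 23; (18|23)=+1, (15|23)=-1; (−1)^{1·0·11}·(+1)^0·(-1)^1 = -1.
v=19: a=19^4·(≡1), b=19^1·(≡3) mod 19; (1|19)=+1, (3|19)=-1; (−1)^{4·1·9}·(+1)^1·(-1)^4 = +1.
v=7: a=7^5·(≡3), b=7^2·(≡1) mod 7; (3|7)=-1, (1|7)=+1; (−1)^{5·2·3}·(-1)^2·(+1)^5 = +1.
v=41: a=41^3·(≡37), b=41^1·(≡21) mod 41; (37|41)=+1, (21|41)=+1; (−1)^{3·1·20}·(+1)^1·(+1)^3 = +1.
Ram(-171626, 66215) = {2, 13, 17, 23}; no ℚ_2-point on the conic.

[2, 13, 17, 23]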